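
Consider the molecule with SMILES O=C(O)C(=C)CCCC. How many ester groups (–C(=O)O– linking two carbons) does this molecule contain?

Scan the SMILES for the ester motif — none present.
Groups that are present: 1 alkene, 1 carboxylic acid.

0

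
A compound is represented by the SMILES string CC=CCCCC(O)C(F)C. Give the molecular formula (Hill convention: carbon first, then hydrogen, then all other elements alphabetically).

Walk through each heavy atom and fill implicit hydrogens from standard valence (C 4, N 3, O 2, S 2, halogen 1):
  atom 1: C, bond orders sum to 1 (valence 4) → 3 H
  atom 2: C, bond orders sum to 3 (valence 4) → 1 H
  atom 3: C, bond orders sum to 3 (valence 4) → 1 H
  atom 4: C, bond orders sum to 2 (valence 4) → 2 H
  atom 5: C, bond orders sum to 2 (valence 4) → 2 H
  atom 6: C, bond orders sum to 2 (valence 4) → 2 H
  atom 7: C, bond orders sum to 3 (valence 4) → 1 H
  atom 8: O, bond orders sum to 1 (valence 2) → 1 H
  atom 9: C, bond orders sum to 3 (valence 4) → 1 H
  atom 10: F (halogen, monovalent) → 0 H
  atom 11: C, bond orders sum to 1 (valence 4) → 3 H
Totals → C:9, H:17, F:1, O:1.

C9H17FO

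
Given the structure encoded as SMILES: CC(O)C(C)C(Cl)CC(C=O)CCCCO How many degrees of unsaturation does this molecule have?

Degree of unsaturation = (number of rings) + (number of π bonds).
Ring closures in the SMILES: 0.
π bonds: 1 double bond (each 1 DoU) → 1 DoU from unsaturation.
Total DoU = 0 + 1 = 1.

1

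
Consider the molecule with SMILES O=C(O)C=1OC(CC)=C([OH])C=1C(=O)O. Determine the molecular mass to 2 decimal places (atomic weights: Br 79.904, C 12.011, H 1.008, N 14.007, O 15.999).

200.15 g/mol

First, the molecular formula is C8H8O6 (counting implicit H from valence).
  C: 8 × 12.011 = 96.088
  H: 8 × 1.008 = 8.064
  O: 6 × 15.999 = 95.994
Sum: 8×12.011 + 8×1.008 + 6×15.999 = 200.146 → 200.15 g/mol.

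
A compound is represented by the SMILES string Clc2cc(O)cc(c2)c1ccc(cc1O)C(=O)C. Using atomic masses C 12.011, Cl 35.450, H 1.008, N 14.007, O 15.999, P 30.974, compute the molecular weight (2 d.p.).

First, the molecular formula is C14H11ClO3 (counting implicit H from valence).
  C: 14 × 12.011 = 168.154
  Cl: 1 × 35.450 = 35.450
  H: 11 × 1.008 = 11.088
  O: 3 × 15.999 = 47.997
Sum: 14×12.011 + 1×35.450 + 11×1.008 + 3×15.999 = 262.689 → 262.69 g/mol.

262.69 g/mol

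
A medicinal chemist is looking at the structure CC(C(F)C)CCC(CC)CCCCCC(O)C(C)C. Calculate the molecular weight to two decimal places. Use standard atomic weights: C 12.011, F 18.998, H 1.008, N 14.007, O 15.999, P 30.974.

First, the molecular formula is C18H37FO (counting implicit H from valence).
  C: 18 × 12.011 = 216.198
  F: 1 × 18.998 = 18.998
  H: 37 × 1.008 = 37.296
  O: 1 × 15.999 = 15.999
Sum: 18×12.011 + 1×18.998 + 37×1.008 + 1×15.999 = 288.491 → 288.49 g/mol.

288.49 g/mol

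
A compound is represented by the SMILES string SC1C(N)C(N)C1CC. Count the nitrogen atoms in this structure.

2

Scan the SMILES for N atoms (remember two-letter symbols like Cl and Br are single atoms).
Nitrogen count: 2.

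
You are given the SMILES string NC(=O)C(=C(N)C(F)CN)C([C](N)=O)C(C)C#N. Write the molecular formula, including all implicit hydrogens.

C10H16FN5O2

Walk through each heavy atom and fill implicit hydrogens from standard valence (C 4, N 3, O 2, S 2, halogen 1):
  atom 1: N, bond orders sum to 1 (valence 3) → 2 H
  atom 2: C, bond orders sum to 4 (valence 4) → 0 H
  atom 3: O, bond orders sum to 2 (valence 2) → 0 H
  atom 4: C, bond orders sum to 4 (valence 4) → 0 H
  atom 5: C, bond orders sum to 4 (valence 4) → 0 H
  atom 6: N, bond orders sum to 1 (valence 3) → 2 H
  atom 7: C, bond orders sum to 3 (valence 4) → 1 H
  atom 8: F (halogen, monovalent) → 0 H
  atom 9: C, bond orders sum to 2 (valence 4) → 2 H
  atom 10: N, bond orders sum to 1 (valence 3) → 2 H
  atom 11: C, bond orders sum to 3 (valence 4) → 1 H
  atom 12: C with explicit H count 0
  atom 13: N, bond orders sum to 1 (valence 3) → 2 H
  atom 14: O, bond orders sum to 2 (valence 2) → 0 H
  atom 15: C, bond orders sum to 3 (valence 4) → 1 H
  atom 16: C, bond orders sum to 1 (valence 4) → 3 H
  atom 17: C, bond orders sum to 4 (valence 4) → 0 H
  atom 18: N, bond orders sum to 3 (valence 3) → 0 H
Totals → C:10, H:16, F:1, N:5, O:2.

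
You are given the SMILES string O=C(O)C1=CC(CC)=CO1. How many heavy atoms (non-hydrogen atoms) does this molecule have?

Every atom symbol written in the SMILES (organic subset) is one heavy atom; implicit H are not written.
Heavy atoms by element → C:7, O:3.
Total: 10.

10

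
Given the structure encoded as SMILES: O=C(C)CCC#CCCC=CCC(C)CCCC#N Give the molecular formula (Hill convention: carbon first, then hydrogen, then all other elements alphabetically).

Walk through each heavy atom and fill implicit hydrogens from standard valence (C 4, N 3, O 2, S 2, halogen 1):
  atom 1: O, bond orders sum to 2 (valence 2) → 0 H
  atom 2: C, bond orders sum to 4 (valence 4) → 0 H
  atom 3: C, bond orders sum to 1 (valence 4) → 3 H
  atom 4: C, bond orders sum to 2 (valence 4) → 2 H
  atom 5: C, bond orders sum to 2 (valence 4) → 2 H
  atom 6: C, bond orders sum to 4 (valence 4) → 0 H
  atom 7: C, bond orders sum to 4 (valence 4) → 0 H
  atom 8: C, bond orders sum to 2 (valence 4) → 2 H
  atom 9: C, bond orders sum to 2 (valence 4) → 2 H
  atom 10: C, bond orders sum to 3 (valence 4) → 1 H
  atom 11: C, bond orders sum to 3 (valence 4) → 1 H
  atom 12: C, bond orders sum to 2 (valence 4) → 2 H
  atom 13: C, bond orders sum to 3 (valence 4) → 1 H
  atom 14: C, bond orders sum to 1 (valence 4) → 3 H
  atom 15: C, bond orders sum to 2 (valence 4) → 2 H
  atom 16: C, bond orders sum to 2 (valence 4) → 2 H
  atom 17: C, bond orders sum to 2 (valence 4) → 2 H
  atom 18: C, bond orders sum to 4 (valence 4) → 0 H
  atom 19: N, bond orders sum to 3 (valence 3) → 0 H
Totals → C:17, H:25, N:1, O:1.
In Hill order: C17H25NO.

C17H25NO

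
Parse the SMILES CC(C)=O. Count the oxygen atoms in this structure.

1

Scan the SMILES for O atoms (remember two-letter symbols like Cl and Br are single atoms).
Oxygen count: 1.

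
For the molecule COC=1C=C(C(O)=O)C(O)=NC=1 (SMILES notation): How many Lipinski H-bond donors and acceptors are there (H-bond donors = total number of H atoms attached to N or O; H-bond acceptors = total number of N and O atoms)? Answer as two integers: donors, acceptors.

2, 5

Donors: find every N or O and count the H atoms it carries.
  atom 2 (O): bond orders sum to 2 → 0 H
  atom 7 (O): bond orders sum to 1 → 1 H
  atom 8 (O): bond orders sum to 2 → 0 H
  atom 10 (O): bond orders sum to 1 → 1 H
  atom 11 (N): bond orders sum to 3 → 0 H
Lipinski HBD = 2.
Acceptors: N atoms = 1, O atoms = 4 → HBA = 5.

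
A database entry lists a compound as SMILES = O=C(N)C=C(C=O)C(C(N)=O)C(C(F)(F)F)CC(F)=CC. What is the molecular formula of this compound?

C12H14F4N2O3

Walk through each heavy atom and fill implicit hydrogens from standard valence (C 4, N 3, O 2, S 2, halogen 1):
  atom 1: O, bond orders sum to 2 (valence 2) → 0 H
  atom 2: C, bond orders sum to 4 (valence 4) → 0 H
  atom 3: N, bond orders sum to 1 (valence 3) → 2 H
  atom 4: C, bond orders sum to 3 (valence 4) → 1 H
  atom 5: C, bond orders sum to 4 (valence 4) → 0 H
  atom 6: C, bond orders sum to 3 (valence 4) → 1 H
  atom 7: O, bond orders sum to 2 (valence 2) → 0 H
  atom 8: C, bond orders sum to 3 (valence 4) → 1 H
  atom 9: C, bond orders sum to 4 (valence 4) → 0 H
  atom 10: N, bond orders sum to 1 (valence 3) → 2 H
  atom 11: O, bond orders sum to 2 (valence 2) → 0 H
  atom 12: C, bond orders sum to 3 (valence 4) → 1 H
  atom 13: C, bond orders sum to 4 (valence 4) → 0 H
  atom 14: F (halogen, monovalent) → 0 H
  atom 15: F (halogen, monovalent) → 0 H
  atom 16: F (halogen, monovalent) → 0 H
  atom 17: C, bond orders sum to 2 (valence 4) → 2 H
  atom 18: C, bond orders sum to 4 (valence 4) → 0 H
  atom 19: F (halogen, monovalent) → 0 H
  atom 20: C, bond orders sum to 3 (valence 4) → 1 H
  atom 21: C, bond orders sum to 1 (valence 4) → 3 H
Totals → C:12, H:14, F:4, N:2, O:3.
In Hill order: C12H14F4N2O3.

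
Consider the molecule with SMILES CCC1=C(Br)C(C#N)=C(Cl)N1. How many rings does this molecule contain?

In SMILES, each pair of matching ring-closure digits denotes one ring-closing bond; the number of such bonds equals the number of independent rings.
Ring-closure bonds here: 1.

1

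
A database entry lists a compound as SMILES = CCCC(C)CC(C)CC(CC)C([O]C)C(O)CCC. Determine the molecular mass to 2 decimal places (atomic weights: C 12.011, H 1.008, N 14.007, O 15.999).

First, the molecular formula is C18H38O2 (counting implicit H from valence).
  C: 18 × 12.011 = 216.198
  H: 38 × 1.008 = 38.304
  O: 2 × 15.999 = 31.998
Sum: 18×12.011 + 38×1.008 + 2×15.999 = 286.500 → 286.50 g/mol.

286.50 g/mol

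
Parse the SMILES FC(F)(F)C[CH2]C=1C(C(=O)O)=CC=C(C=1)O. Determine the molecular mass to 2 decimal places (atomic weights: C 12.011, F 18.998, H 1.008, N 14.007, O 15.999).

234.17 g/mol

First, the molecular formula is C10H9F3O3 (counting implicit H from valence).
  C: 10 × 12.011 = 120.110
  F: 3 × 18.998 = 56.994
  H: 9 × 1.008 = 9.072
  O: 3 × 15.999 = 47.997
Sum: 10×12.011 + 3×18.998 + 9×1.008 + 3×15.999 = 234.173 → 234.17 g/mol.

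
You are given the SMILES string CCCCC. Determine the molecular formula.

C5H12

Walk through each heavy atom and fill implicit hydrogens from standard valence (C 4, N 3, O 2, S 2, halogen 1):
  atom 1: C, bond orders sum to 1 (valence 4) → 3 H
  atom 2: C, bond orders sum to 2 (valence 4) → 2 H
  atom 3: C, bond orders sum to 2 (valence 4) → 2 H
  atom 4: C, bond orders sum to 2 (valence 4) → 2 H
  atom 5: C, bond orders sum to 1 (valence 4) → 3 H
Totals → C:5, H:12.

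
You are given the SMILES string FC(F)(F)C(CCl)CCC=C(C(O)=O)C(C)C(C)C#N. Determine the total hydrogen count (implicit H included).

Walk through each heavy atom and fill implicit hydrogens from standard valence (C 4, N 3, O 2, S 2, halogen 1):
  atom 1: F (halogen, monovalent) → 0 H
  atom 2: C, bond orders sum to 4 (valence 4) → 0 H
  atom 3: F (halogen, monovalent) → 0 H
  atom 4: F (halogen, monovalent) → 0 H
  atom 5: C, bond orders sum to 3 (valence 4) → 1 H
  atom 6: C, bond orders sum to 2 (valence 4) → 2 H
  atom 7: Cl (halogen, monovalent) → 0 H
  atom 8: C, bond orders sum to 2 (valence 4) → 2 H
  atom 9: C, bond orders sum to 2 (valence 4) → 2 H
  atom 10: C, bond orders sum to 3 (valence 4) → 1 H
  atom 11: C, bond orders sum to 4 (valence 4) → 0 H
  atom 12: C, bond orders sum to 4 (valence 4) → 0 H
  atom 13: O, bond orders sum to 1 (valence 2) → 1 H
  atom 14: O, bond orders sum to 2 (valence 2) → 0 H
  atom 15: C, bond orders sum to 3 (valence 4) → 1 H
  atom 16: C, bond orders sum to 1 (valence 4) → 3 H
  atom 17: C, bond orders sum to 3 (valence 4) → 1 H
  atom 18: C, bond orders sum to 1 (valence 4) → 3 H
  atom 19: C, bond orders sum to 4 (valence 4) → 0 H
  atom 20: N, bond orders sum to 3 (valence 3) → 0 H
Total hydrogens: 17.

17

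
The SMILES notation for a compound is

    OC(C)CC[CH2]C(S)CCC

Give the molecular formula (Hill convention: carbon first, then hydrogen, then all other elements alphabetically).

C9H20OS

Walk through each heavy atom and fill implicit hydrogens from standard valence (C 4, N 3, O 2, S 2, halogen 1):
  atom 1: O, bond orders sum to 1 (valence 2) → 1 H
  atom 2: C, bond orders sum to 3 (valence 4) → 1 H
  atom 3: C, bond orders sum to 1 (valence 4) → 3 H
  atom 4: C, bond orders sum to 2 (valence 4) → 2 H
  atom 5: C, bond orders sum to 2 (valence 4) → 2 H
  atom 6: C with explicit H count 2
  atom 7: C, bond orders sum to 3 (valence 4) → 1 H
  atom 8: S, bond orders sum to 1 (valence 2) → 1 H
  atom 9: C, bond orders sum to 2 (valence 4) → 2 H
  atom 10: C, bond orders sum to 2 (valence 4) → 2 H
  atom 11: C, bond orders sum to 1 (valence 4) → 3 H
Totals → C:9, H:20, O:1, S:1.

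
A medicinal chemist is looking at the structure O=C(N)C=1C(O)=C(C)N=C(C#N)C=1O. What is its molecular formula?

C8H7N3O3

Walk through each heavy atom and fill implicit hydrogens from standard valence (C 4, N 3, O 2, S 2, halogen 1):
  atom 1: O, bond orders sum to 2 (valence 2) → 0 H
  atom 2: C, bond orders sum to 4 (valence 4) → 0 H
  atom 3: N, bond orders sum to 1 (valence 3) → 2 H
  atom 4: C, bond orders sum to 4 (valence 4) → 0 H
  atom 5: C, bond orders sum to 4 (valence 4) → 0 H
  atom 6: O, bond orders sum to 1 (valence 2) → 1 H
  atom 7: C, bond orders sum to 4 (valence 4) → 0 H
  atom 8: C, bond orders sum to 1 (valence 4) → 3 H
  atom 9: N, bond orders sum to 3 (valence 3) → 0 H
  atom 10: C, bond orders sum to 4 (valence 4) → 0 H
  atom 11: C, bond orders sum to 4 (valence 4) → 0 H
  atom 12: N, bond orders sum to 3 (valence 3) → 0 H
  atom 13: C, bond orders sum to 4 (valence 4) → 0 H
  atom 14: O, bond orders sum to 1 (valence 2) → 1 H
Totals → C:8, H:7, N:3, O:3.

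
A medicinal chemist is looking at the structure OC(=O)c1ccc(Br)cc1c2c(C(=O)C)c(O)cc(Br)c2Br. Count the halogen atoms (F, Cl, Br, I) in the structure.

3

Halogen atoms appear at heavy-atom positions 8, 20, 22 (3×Br).
Other groups present: 1 carboxylic acid, 1 hydroxyl, 1 ketone.
Halogen count: 3.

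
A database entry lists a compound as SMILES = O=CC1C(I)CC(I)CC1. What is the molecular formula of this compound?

C7H10I2O

Walk through each heavy atom and fill implicit hydrogens from standard valence (C 4, N 3, O 2, S 2, halogen 1):
  atom 1: O, bond orders sum to 2 (valence 2) → 0 H
  atom 2: C, bond orders sum to 3 (valence 4) → 1 H
  atom 3: C, bond orders sum to 3 (valence 4) → 1 H
  atom 4: C, bond orders sum to 3 (valence 4) → 1 H
  atom 5: I (halogen, monovalent) → 0 H
  atom 6: C, bond orders sum to 2 (valence 4) → 2 H
  atom 7: C, bond orders sum to 3 (valence 4) → 1 H
  atom 8: I (halogen, monovalent) → 0 H
  atom 9: C, bond orders sum to 2 (valence 4) → 2 H
  atom 10: C, bond orders sum to 2 (valence 4) → 2 H
Totals → C:7, H:10, I:2, O:1.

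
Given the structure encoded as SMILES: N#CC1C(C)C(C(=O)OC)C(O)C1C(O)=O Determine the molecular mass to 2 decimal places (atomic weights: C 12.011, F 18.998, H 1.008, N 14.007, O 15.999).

First, the molecular formula is C10H13NO5 (counting implicit H from valence).
  C: 10 × 12.011 = 120.110
  H: 13 × 1.008 = 13.104
  N: 1 × 14.007 = 14.007
  O: 5 × 15.999 = 79.995
Sum: 10×12.011 + 13×1.008 + 1×14.007 + 5×15.999 = 227.216 → 227.22 g/mol.

227.22 g/mol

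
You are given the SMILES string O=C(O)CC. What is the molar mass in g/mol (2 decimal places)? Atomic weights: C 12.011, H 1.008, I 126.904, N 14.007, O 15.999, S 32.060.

First, the molecular formula is C3H6O2 (counting implicit H from valence).
  C: 3 × 12.011 = 36.033
  H: 6 × 1.008 = 6.048
  O: 2 × 15.999 = 31.998
Sum: 3×12.011 + 6×1.008 + 2×15.999 = 74.079 → 74.08 g/mol.

74.08 g/mol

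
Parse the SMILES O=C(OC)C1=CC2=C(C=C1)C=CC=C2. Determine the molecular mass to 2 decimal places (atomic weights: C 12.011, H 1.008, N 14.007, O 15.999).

186.21 g/mol

First, the molecular formula is C12H10O2 (counting implicit H from valence).
  C: 12 × 12.011 = 144.132
  H: 10 × 1.008 = 10.080
  O: 2 × 15.999 = 31.998
Sum: 12×12.011 + 10×1.008 + 2×15.999 = 186.210 → 186.21 g/mol.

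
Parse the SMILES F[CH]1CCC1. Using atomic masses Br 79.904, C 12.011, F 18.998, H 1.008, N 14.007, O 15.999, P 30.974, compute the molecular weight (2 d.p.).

First, the molecular formula is C4H7F (counting implicit H from valence).
  C: 4 × 12.011 = 48.044
  F: 1 × 18.998 = 18.998
  H: 7 × 1.008 = 7.056
Sum: 4×12.011 + 1×18.998 + 7×1.008 = 74.098 → 74.10 g/mol.

74.10 g/mol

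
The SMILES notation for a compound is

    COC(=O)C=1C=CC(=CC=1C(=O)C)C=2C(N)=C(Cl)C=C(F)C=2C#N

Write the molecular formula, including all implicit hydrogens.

C17H12ClFN2O3

Walk through each heavy atom and fill implicit hydrogens from standard valence (C 4, N 3, O 2, S 2, halogen 1):
  atom 1: C, bond orders sum to 1 (valence 4) → 3 H
  atom 2: O, bond orders sum to 2 (valence 2) → 0 H
  atom 3: C, bond orders sum to 4 (valence 4) → 0 H
  atom 4: O, bond orders sum to 2 (valence 2) → 0 H
  atom 5: C, bond orders sum to 4 (valence 4) → 0 H
  atom 6: C, bond orders sum to 3 (valence 4) → 1 H
  atom 7: C, bond orders sum to 3 (valence 4) → 1 H
  atom 8: C, bond orders sum to 4 (valence 4) → 0 H
  atom 9: C, bond orders sum to 3 (valence 4) → 1 H
  atom 10: C, bond orders sum to 4 (valence 4) → 0 H
  atom 11: C, bond orders sum to 4 (valence 4) → 0 H
  atom 12: O, bond orders sum to 2 (valence 2) → 0 H
  atom 13: C, bond orders sum to 1 (valence 4) → 3 H
  atom 14: C, bond orders sum to 4 (valence 4) → 0 H
  atom 15: C, bond orders sum to 4 (valence 4) → 0 H
  atom 16: N, bond orders sum to 1 (valence 3) → 2 H
  atom 17: C, bond orders sum to 4 (valence 4) → 0 H
  atom 18: Cl (halogen, monovalent) → 0 H
  atom 19: C, bond orders sum to 3 (valence 4) → 1 H
  atom 20: C, bond orders sum to 4 (valence 4) → 0 H
  atom 21: F (halogen, monovalent) → 0 H
  atom 22: C, bond orders sum to 4 (valence 4) → 0 H
  atom 23: C, bond orders sum to 4 (valence 4) → 0 H
  atom 24: N, bond orders sum to 3 (valence 3) → 0 H
Totals → C:17, H:12, Cl:1, F:1, N:2, O:3.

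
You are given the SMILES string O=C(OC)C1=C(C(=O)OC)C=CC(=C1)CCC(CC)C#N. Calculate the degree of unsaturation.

Molecular formula: C16H19NO4.
DoU = (2C + 2 + N − H − X) / 2, where X is the halogen count and O/S are ignored.
    = (2·16 + 2 + 1 − 19 − 0) / 2 = 16 / 2 = 8.

8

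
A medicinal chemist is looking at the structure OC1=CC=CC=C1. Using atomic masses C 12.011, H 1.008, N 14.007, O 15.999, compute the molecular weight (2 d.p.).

First, the molecular formula is C6H6O (counting implicit H from valence).
  C: 6 × 12.011 = 72.066
  H: 6 × 1.008 = 6.048
  O: 1 × 15.999 = 15.999
Sum: 6×12.011 + 6×1.008 + 1×15.999 = 94.113 → 94.11 g/mol.

94.11 g/mol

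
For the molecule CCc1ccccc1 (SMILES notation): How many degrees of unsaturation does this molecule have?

Molecular formula: C8H10.
DoU = (2C + 2 + N − H − X) / 2, where X is the halogen count and O/S are ignored.
    = (2·8 + 2 + 0 − 10 − 0) / 2 = 8 / 2 = 4.

4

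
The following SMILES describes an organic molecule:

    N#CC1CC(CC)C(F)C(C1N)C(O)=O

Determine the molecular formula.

Walk through each heavy atom and fill implicit hydrogens from standard valence (C 4, N 3, O 2, S 2, halogen 1):
  atom 1: N, bond orders sum to 3 (valence 3) → 0 H
  atom 2: C, bond orders sum to 4 (valence 4) → 0 H
  atom 3: C, bond orders sum to 3 (valence 4) → 1 H
  atom 4: C, bond orders sum to 2 (valence 4) → 2 H
  atom 5: C, bond orders sum to 3 (valence 4) → 1 H
  atom 6: C, bond orders sum to 2 (valence 4) → 2 H
  atom 7: C, bond orders sum to 1 (valence 4) → 3 H
  atom 8: C, bond orders sum to 3 (valence 4) → 1 H
  atom 9: F (halogen, monovalent) → 0 H
  atom 10: C, bond orders sum to 3 (valence 4) → 1 H
  atom 11: C, bond orders sum to 3 (valence 4) → 1 H
  atom 12: N, bond orders sum to 1 (valence 3) → 2 H
  atom 13: C, bond orders sum to 4 (valence 4) → 0 H
  atom 14: O, bond orders sum to 1 (valence 2) → 1 H
  atom 15: O, bond orders sum to 2 (valence 2) → 0 H
Totals → C:10, H:15, F:1, N:2, O:2.
In Hill order: C10H15FN2O2.

C10H15FN2O2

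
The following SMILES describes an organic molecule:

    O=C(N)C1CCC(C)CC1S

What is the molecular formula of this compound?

Walk through each heavy atom and fill implicit hydrogens from standard valence (C 4, N 3, O 2, S 2, halogen 1):
  atom 1: O, bond orders sum to 2 (valence 2) → 0 H
  atom 2: C, bond orders sum to 4 (valence 4) → 0 H
  atom 3: N, bond orders sum to 1 (valence 3) → 2 H
  atom 4: C, bond orders sum to 3 (valence 4) → 1 H
  atom 5: C, bond orders sum to 2 (valence 4) → 2 H
  atom 6: C, bond orders sum to 2 (valence 4) → 2 H
  atom 7: C, bond orders sum to 3 (valence 4) → 1 H
  atom 8: C, bond orders sum to 1 (valence 4) → 3 H
  atom 9: C, bond orders sum to 2 (valence 4) → 2 H
  atom 10: C, bond orders sum to 3 (valence 4) → 1 H
  atom 11: S, bond orders sum to 1 (valence 2) → 1 H
Totals → C:8, H:15, N:1, O:1, S:1.
In Hill order: C8H15NOS.

C8H15NOS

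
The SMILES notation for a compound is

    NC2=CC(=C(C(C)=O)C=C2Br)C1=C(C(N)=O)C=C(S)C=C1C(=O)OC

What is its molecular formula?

C17H15BrN2O4S

Walk through each heavy atom and fill implicit hydrogens from standard valence (C 4, N 3, O 2, S 2, halogen 1):
  atom 1: N, bond orders sum to 1 (valence 3) → 2 H
  atom 2: C, bond orders sum to 4 (valence 4) → 0 H
  atom 3: C, bond orders sum to 3 (valence 4) → 1 H
  atom 4: C, bond orders sum to 4 (valence 4) → 0 H
  atom 5: C, bond orders sum to 4 (valence 4) → 0 H
  atom 6: C, bond orders sum to 4 (valence 4) → 0 H
  atom 7: C, bond orders sum to 1 (valence 4) → 3 H
  atom 8: O, bond orders sum to 2 (valence 2) → 0 H
  atom 9: C, bond orders sum to 3 (valence 4) → 1 H
  atom 10: C, bond orders sum to 4 (valence 4) → 0 H
  atom 11: Br (halogen, monovalent) → 0 H
  atom 12: C, bond orders sum to 4 (valence 4) → 0 H
  atom 13: C, bond orders sum to 4 (valence 4) → 0 H
  atom 14: C, bond orders sum to 4 (valence 4) → 0 H
  atom 15: N, bond orders sum to 1 (valence 3) → 2 H
  atom 16: O, bond orders sum to 2 (valence 2) → 0 H
  atom 17: C, bond orders sum to 3 (valence 4) → 1 H
  atom 18: C, bond orders sum to 4 (valence 4) → 0 H
  atom 19: S, bond orders sum to 1 (valence 2) → 1 H
  atom 20: C, bond orders sum to 3 (valence 4) → 1 H
  atom 21: C, bond orders sum to 4 (valence 4) → 0 H
  atom 22: C, bond orders sum to 4 (valence 4) → 0 H
  atom 23: O, bond orders sum to 2 (valence 2) → 0 H
  atom 24: O, bond orders sum to 2 (valence 2) → 0 H
  atom 25: C, bond orders sum to 1 (valence 4) → 3 H
Totals → C:17, H:15, Br:1, N:2, O:4, S:1.
In Hill order: C17H15BrN2O4S.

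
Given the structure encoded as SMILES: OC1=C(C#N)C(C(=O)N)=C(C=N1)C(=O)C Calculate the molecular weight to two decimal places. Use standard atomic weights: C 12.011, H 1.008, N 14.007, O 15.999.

First, the molecular formula is C9H7N3O3 (counting implicit H from valence).
  C: 9 × 12.011 = 108.099
  H: 7 × 1.008 = 7.056
  N: 3 × 14.007 = 42.021
  O: 3 × 15.999 = 47.997
Sum: 9×12.011 + 7×1.008 + 3×14.007 + 3×15.999 = 205.173 → 205.17 g/mol.

205.17 g/mol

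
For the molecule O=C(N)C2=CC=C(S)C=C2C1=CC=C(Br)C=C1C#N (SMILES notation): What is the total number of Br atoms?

1

Scan the SMILES for Br atoms (remember two-letter symbols like Cl and Br are single atoms).
Bromine count: 1.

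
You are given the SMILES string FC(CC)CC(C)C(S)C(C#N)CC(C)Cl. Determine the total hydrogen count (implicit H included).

21

Walk through each heavy atom and fill implicit hydrogens from standard valence (C 4, N 3, O 2, S 2, halogen 1):
  atom 1: F (halogen, monovalent) → 0 H
  atom 2: C, bond orders sum to 3 (valence 4) → 1 H
  atom 3: C, bond orders sum to 2 (valence 4) → 2 H
  atom 4: C, bond orders sum to 1 (valence 4) → 3 H
  atom 5: C, bond orders sum to 2 (valence 4) → 2 H
  atom 6: C, bond orders sum to 3 (valence 4) → 1 H
  atom 7: C, bond orders sum to 1 (valence 4) → 3 H
  atom 8: C, bond orders sum to 3 (valence 4) → 1 H
  atom 9: S, bond orders sum to 1 (valence 2) → 1 H
  atom 10: C, bond orders sum to 3 (valence 4) → 1 H
  atom 11: C, bond orders sum to 4 (valence 4) → 0 H
  atom 12: N, bond orders sum to 3 (valence 3) → 0 H
  atom 13: C, bond orders sum to 2 (valence 4) → 2 H
  atom 14: C, bond orders sum to 3 (valence 4) → 1 H
  atom 15: C, bond orders sum to 1 (valence 4) → 3 H
  atom 16: Cl (halogen, monovalent) → 0 H
Total hydrogens: 21.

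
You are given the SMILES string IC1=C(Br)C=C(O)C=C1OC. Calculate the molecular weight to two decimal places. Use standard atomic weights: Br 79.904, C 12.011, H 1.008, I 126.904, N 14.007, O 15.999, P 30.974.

328.93 g/mol

First, the molecular formula is C7H6BrIO2 (counting implicit H from valence).
  Br: 1 × 79.904 = 79.904
  C: 7 × 12.011 = 84.077
  H: 6 × 1.008 = 6.048
  I: 1 × 126.904 = 126.904
  O: 2 × 15.999 = 31.998
Sum: 1×79.904 + 7×12.011 + 6×1.008 + 1×126.904 + 2×15.999 = 328.931 → 328.93 g/mol.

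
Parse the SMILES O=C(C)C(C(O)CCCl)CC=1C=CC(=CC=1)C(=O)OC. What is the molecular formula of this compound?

C15H19ClO4

Walk through each heavy atom and fill implicit hydrogens from standard valence (C 4, N 3, O 2, S 2, halogen 1):
  atom 1: O, bond orders sum to 2 (valence 2) → 0 H
  atom 2: C, bond orders sum to 4 (valence 4) → 0 H
  atom 3: C, bond orders sum to 1 (valence 4) → 3 H
  atom 4: C, bond orders sum to 3 (valence 4) → 1 H
  atom 5: C, bond orders sum to 3 (valence 4) → 1 H
  atom 6: O, bond orders sum to 1 (valence 2) → 1 H
  atom 7: C, bond orders sum to 2 (valence 4) → 2 H
  atom 8: C, bond orders sum to 2 (valence 4) → 2 H
  atom 9: Cl (halogen, monovalent) → 0 H
  atom 10: C, bond orders sum to 2 (valence 4) → 2 H
  atom 11: C, bond orders sum to 4 (valence 4) → 0 H
  atom 12: C, bond orders sum to 3 (valence 4) → 1 H
  atom 13: C, bond orders sum to 3 (valence 4) → 1 H
  atom 14: C, bond orders sum to 4 (valence 4) → 0 H
  atom 15: C, bond orders sum to 3 (valence 4) → 1 H
  atom 16: C, bond orders sum to 3 (valence 4) → 1 H
  atom 17: C, bond orders sum to 4 (valence 4) → 0 H
  atom 18: O, bond orders sum to 2 (valence 2) → 0 H
  atom 19: O, bond orders sum to 2 (valence 2) → 0 H
  atom 20: C, bond orders sum to 1 (valence 4) → 3 H
Totals → C:15, H:19, Cl:1, O:4.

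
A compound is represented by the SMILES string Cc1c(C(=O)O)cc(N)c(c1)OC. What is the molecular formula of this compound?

C9H11NO3

Walk through each heavy atom and fill implicit hydrogens from standard valence (C 4, N 3, O 2, S 2, halogen 1); for lowercase aromatic atoms, an aromatic c carries 1 H when it has two neighbours and 0 H with three, and aromatic n carries 0 H:
  atom 1: C, bond orders sum to 1 (valence 4) → 3 H
  atom 2: aromatic c, 3 neighbours → 0 H
  atom 3: aromatic c, 3 neighbours → 0 H
  atom 4: C, bond orders sum to 4 (valence 4) → 0 H
  atom 5: O, bond orders sum to 2 (valence 2) → 0 H
  atom 6: O, bond orders sum to 1 (valence 2) → 1 H
  atom 7: aromatic c, 2 neighbours → 1 H
  atom 8: aromatic c, 3 neighbours → 0 H
  atom 9: N, bond orders sum to 1 (valence 3) → 2 H
  atom 10: aromatic c, 3 neighbours → 0 H
  atom 11: aromatic c, 2 neighbours → 1 H
  atom 12: O, bond orders sum to 2 (valence 2) → 0 H
  atom 13: C, bond orders sum to 1 (valence 4) → 3 H
Totals → C:9, H:11, N:1, O:3.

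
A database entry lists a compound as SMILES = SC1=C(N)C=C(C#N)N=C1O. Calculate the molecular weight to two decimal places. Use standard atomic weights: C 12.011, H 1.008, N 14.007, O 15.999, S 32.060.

First, the molecular formula is C6H5N3OS (counting implicit H from valence).
  C: 6 × 12.011 = 72.066
  H: 5 × 1.008 = 5.040
  N: 3 × 14.007 = 42.021
  O: 1 × 15.999 = 15.999
  S: 1 × 32.060 = 32.060
Sum: 6×12.011 + 5×1.008 + 3×14.007 + 1×15.999 + 1×32.060 = 167.186 → 167.19 g/mol.

167.19 g/mol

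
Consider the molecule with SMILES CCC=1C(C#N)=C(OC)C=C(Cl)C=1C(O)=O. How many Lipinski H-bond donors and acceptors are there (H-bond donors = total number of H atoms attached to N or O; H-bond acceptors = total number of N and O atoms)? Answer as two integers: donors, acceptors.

1, 4

Donors: find every N or O and count the H atoms it carries.
  atom 6 (N): bond orders sum to 3 → 0 H
  atom 8 (O): bond orders sum to 2 → 0 H
  atom 15 (O): bond orders sum to 1 → 1 H
  atom 16 (O): bond orders sum to 2 → 0 H
Lipinski HBD = 1.
Acceptors: N atoms = 1, O atoms = 3 → HBA = 4.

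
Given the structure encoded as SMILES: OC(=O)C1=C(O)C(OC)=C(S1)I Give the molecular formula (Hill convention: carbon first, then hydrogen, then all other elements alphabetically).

C6H5IO4S

Walk through each heavy atom and fill implicit hydrogens from standard valence (C 4, N 3, O 2, S 2, halogen 1):
  atom 1: O, bond orders sum to 1 (valence 2) → 1 H
  atom 2: C, bond orders sum to 4 (valence 4) → 0 H
  atom 3: O, bond orders sum to 2 (valence 2) → 0 H
  atom 4: C, bond orders sum to 4 (valence 4) → 0 H
  atom 5: C, bond orders sum to 4 (valence 4) → 0 H
  atom 6: O, bond orders sum to 1 (valence 2) → 1 H
  atom 7: C, bond orders sum to 4 (valence 4) → 0 H
  atom 8: O, bond orders sum to 2 (valence 2) → 0 H
  atom 9: C, bond orders sum to 1 (valence 4) → 3 H
  atom 10: C, bond orders sum to 4 (valence 4) → 0 H
  atom 11: S, bond orders sum to 2 (valence 2) → 0 H
  atom 12: I (halogen, monovalent) → 0 H
Totals → C:6, H:5, I:1, O:4, S:1.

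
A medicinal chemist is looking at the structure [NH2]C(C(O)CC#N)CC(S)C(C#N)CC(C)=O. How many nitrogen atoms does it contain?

Scan the SMILES for N atoms (remember two-letter symbols like Cl and Br are single atoms).
Nitrogen count: 3.

3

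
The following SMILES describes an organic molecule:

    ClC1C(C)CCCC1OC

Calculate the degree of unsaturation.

1

Molecular formula: C8H15ClO.
DoU = (2C + 2 + N − H − X) / 2, where X is the halogen count and O/S are ignored.
    = (2·8 + 2 + 0 − 15 − 1) / 2 = 2 / 2 = 1.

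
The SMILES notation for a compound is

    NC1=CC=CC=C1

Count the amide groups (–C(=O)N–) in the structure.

Scan the SMILES for the amide motif — none present.
Groups that are present: 1 primary amine.

0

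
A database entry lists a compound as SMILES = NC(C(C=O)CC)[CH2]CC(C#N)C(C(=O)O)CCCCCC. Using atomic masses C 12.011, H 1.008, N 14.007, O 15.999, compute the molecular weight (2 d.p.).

First, the molecular formula is C17H30N2O3 (counting implicit H from valence).
  C: 17 × 12.011 = 204.187
  H: 30 × 1.008 = 30.240
  N: 2 × 14.007 = 28.014
  O: 3 × 15.999 = 47.997
Sum: 17×12.011 + 30×1.008 + 2×14.007 + 3×15.999 = 310.438 → 310.44 g/mol.

310.44 g/mol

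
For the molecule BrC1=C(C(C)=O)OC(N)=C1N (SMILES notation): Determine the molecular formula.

Walk through each heavy atom and fill implicit hydrogens from standard valence (C 4, N 3, O 2, S 2, halogen 1):
  atom 1: Br (halogen, monovalent) → 0 H
  atom 2: C, bond orders sum to 4 (valence 4) → 0 H
  atom 3: C, bond orders sum to 4 (valence 4) → 0 H
  atom 4: C, bond orders sum to 4 (valence 4) → 0 H
  atom 5: C, bond orders sum to 1 (valence 4) → 3 H
  atom 6: O, bond orders sum to 2 (valence 2) → 0 H
  atom 7: O, bond orders sum to 2 (valence 2) → 0 H
  atom 8: C, bond orders sum to 4 (valence 4) → 0 H
  atom 9: N, bond orders sum to 1 (valence 3) → 2 H
  atom 10: C, bond orders sum to 4 (valence 4) → 0 H
  atom 11: N, bond orders sum to 1 (valence 3) → 2 H
Totals → C:6, H:7, Br:1, N:2, O:2.
In Hill order: C6H7BrN2O2.

C6H7BrN2O2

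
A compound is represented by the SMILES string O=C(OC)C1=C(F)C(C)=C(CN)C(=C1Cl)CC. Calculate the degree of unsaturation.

5

Degree of unsaturation = (number of rings) + (number of π bonds).
Ring closures in the SMILES: 1.
π bonds: 4 double bonds (each 1 DoU) → 4 DoU from unsaturation.
Total DoU = 1 + 4 = 5.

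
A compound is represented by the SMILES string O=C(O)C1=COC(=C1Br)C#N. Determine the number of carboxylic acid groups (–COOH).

The carboxylic acid motif appears at heavy-atom position 2 in the SMILES.
Other groups present: 1 nitrile.
Carboxylic acid count: 1.

1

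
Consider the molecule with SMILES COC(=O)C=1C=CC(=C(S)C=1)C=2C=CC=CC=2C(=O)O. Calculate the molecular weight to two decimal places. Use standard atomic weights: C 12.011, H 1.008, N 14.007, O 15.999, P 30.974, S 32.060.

First, the molecular formula is C15H12O4S (counting implicit H from valence).
  C: 15 × 12.011 = 180.165
  H: 12 × 1.008 = 12.096
  O: 4 × 15.999 = 63.996
  S: 1 × 32.060 = 32.060
Sum: 15×12.011 + 12×1.008 + 4×15.999 + 1×32.060 = 288.317 → 288.32 g/mol.

288.32 g/mol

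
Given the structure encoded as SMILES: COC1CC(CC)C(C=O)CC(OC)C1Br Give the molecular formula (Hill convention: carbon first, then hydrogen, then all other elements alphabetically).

Walk through each heavy atom and fill implicit hydrogens from standard valence (C 4, N 3, O 2, S 2, halogen 1):
  atom 1: C, bond orders sum to 1 (valence 4) → 3 H
  atom 2: O, bond orders sum to 2 (valence 2) → 0 H
  atom 3: C, bond orders sum to 3 (valence 4) → 1 H
  atom 4: C, bond orders sum to 2 (valence 4) → 2 H
  atom 5: C, bond orders sum to 3 (valence 4) → 1 H
  atom 6: C, bond orders sum to 2 (valence 4) → 2 H
  atom 7: C, bond orders sum to 1 (valence 4) → 3 H
  atom 8: C, bond orders sum to 3 (valence 4) → 1 H
  atom 9: C, bond orders sum to 3 (valence 4) → 1 H
  atom 10: O, bond orders sum to 2 (valence 2) → 0 H
  atom 11: C, bond orders sum to 2 (valence 4) → 2 H
  atom 12: C, bond orders sum to 3 (valence 4) → 1 H
  atom 13: O, bond orders sum to 2 (valence 2) → 0 H
  atom 14: C, bond orders sum to 1 (valence 4) → 3 H
  atom 15: C, bond orders sum to 3 (valence 4) → 1 H
  atom 16: Br (halogen, monovalent) → 0 H
Totals → C:12, H:21, Br:1, O:3.

C12H21BrO3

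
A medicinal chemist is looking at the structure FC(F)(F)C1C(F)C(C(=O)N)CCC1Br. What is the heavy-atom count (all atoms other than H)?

Every atom symbol written in the SMILES (organic subset) is one heavy atom; implicit H are not written.
Heavy atoms by element → Br:1, C:8, F:4, N:1, O:1.
Total: 15.

15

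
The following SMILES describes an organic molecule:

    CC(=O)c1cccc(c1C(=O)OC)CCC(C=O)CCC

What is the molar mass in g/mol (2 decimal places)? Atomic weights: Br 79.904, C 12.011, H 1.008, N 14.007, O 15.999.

290.36 g/mol

First, the molecular formula is C17H22O4 (counting implicit H from valence).
  C: 17 × 12.011 = 204.187
  H: 22 × 1.008 = 22.176
  O: 4 × 15.999 = 63.996
Sum: 17×12.011 + 22×1.008 + 4×15.999 = 290.359 → 290.36 g/mol.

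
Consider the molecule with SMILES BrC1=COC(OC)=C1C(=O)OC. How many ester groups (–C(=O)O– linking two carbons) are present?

1

The ester motif appears at heavy-atom position 9 in the SMILES.
Other groups present: 1 ether.
Ester count: 1.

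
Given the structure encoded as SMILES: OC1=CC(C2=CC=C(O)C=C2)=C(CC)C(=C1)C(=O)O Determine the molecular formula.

Walk through each heavy atom and fill implicit hydrogens from standard valence (C 4, N 3, O 2, S 2, halogen 1):
  atom 1: O, bond orders sum to 1 (valence 2) → 1 H
  atom 2: C, bond orders sum to 4 (valence 4) → 0 H
  atom 3: C, bond orders sum to 3 (valence 4) → 1 H
  atom 4: C, bond orders sum to 4 (valence 4) → 0 H
  atom 5: C, bond orders sum to 4 (valence 4) → 0 H
  atom 6: C, bond orders sum to 3 (valence 4) → 1 H
  atom 7: C, bond orders sum to 3 (valence 4) → 1 H
  atom 8: C, bond orders sum to 4 (valence 4) → 0 H
  atom 9: O, bond orders sum to 1 (valence 2) → 1 H
  atom 10: C, bond orders sum to 3 (valence 4) → 1 H
  atom 11: C, bond orders sum to 3 (valence 4) → 1 H
  atom 12: C, bond orders sum to 4 (valence 4) → 0 H
  atom 13: C, bond orders sum to 2 (valence 4) → 2 H
  atom 14: C, bond orders sum to 1 (valence 4) → 3 H
  atom 15: C, bond orders sum to 4 (valence 4) → 0 H
  atom 16: C, bond orders sum to 3 (valence 4) → 1 H
  atom 17: C, bond orders sum to 4 (valence 4) → 0 H
  atom 18: O, bond orders sum to 2 (valence 2) → 0 H
  atom 19: O, bond orders sum to 1 (valence 2) → 1 H
Totals → C:15, H:14, O:4.
In Hill order: C15H14O4.

C15H14O4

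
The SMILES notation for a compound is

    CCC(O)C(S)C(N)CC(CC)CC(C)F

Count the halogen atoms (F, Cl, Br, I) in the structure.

1

Halogen atoms appear at heavy-atom position 16 (1×F).
Other groups present: 1 hydroxyl, 1 primary amine, 1 thiol.
Halogen count: 1.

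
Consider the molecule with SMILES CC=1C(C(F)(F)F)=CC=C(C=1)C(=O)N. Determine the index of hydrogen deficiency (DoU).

5

Molecular formula: C9H8F3NO.
DoU = (2C + 2 + N − H − X) / 2, where X is the halogen count and O/S are ignored.
    = (2·9 + 2 + 1 − 8 − 3) / 2 = 10 / 2 = 5.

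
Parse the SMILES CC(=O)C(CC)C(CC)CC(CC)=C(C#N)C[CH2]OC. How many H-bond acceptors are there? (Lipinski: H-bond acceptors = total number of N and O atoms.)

N atoms: 1; O atoms: 2.
Lipinski HBA = 1 + 2 = 3.

3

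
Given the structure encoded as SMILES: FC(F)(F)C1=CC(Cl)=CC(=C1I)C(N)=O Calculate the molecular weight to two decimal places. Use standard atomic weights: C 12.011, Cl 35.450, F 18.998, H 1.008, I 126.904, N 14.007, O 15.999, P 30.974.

349.47 g/mol

First, the molecular formula is C8H4ClF3INO (counting implicit H from valence).
  C: 8 × 12.011 = 96.088
  Cl: 1 × 35.450 = 35.450
  F: 3 × 18.998 = 56.994
  H: 4 × 1.008 = 4.032
  I: 1 × 126.904 = 126.904
  N: 1 × 14.007 = 14.007
  O: 1 × 15.999 = 15.999
Sum: 8×12.011 + 1×35.450 + 3×18.998 + 4×1.008 + 1×126.904 + 1×14.007 + 1×15.999 = 349.474 → 349.47 g/mol.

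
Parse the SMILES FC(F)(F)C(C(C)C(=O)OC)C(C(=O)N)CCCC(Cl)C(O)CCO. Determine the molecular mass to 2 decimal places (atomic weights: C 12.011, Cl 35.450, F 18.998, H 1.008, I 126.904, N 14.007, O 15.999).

First, the molecular formula is C15H25ClF3NO5 (counting implicit H from valence).
  C: 15 × 12.011 = 180.165
  Cl: 1 × 35.450 = 35.450
  F: 3 × 18.998 = 56.994
  H: 25 × 1.008 = 25.200
  N: 1 × 14.007 = 14.007
  O: 5 × 15.999 = 79.995
Sum: 15×12.011 + 1×35.450 + 3×18.998 + 25×1.008 + 1×14.007 + 5×15.999 = 391.811 → 391.81 g/mol.

391.81 g/mol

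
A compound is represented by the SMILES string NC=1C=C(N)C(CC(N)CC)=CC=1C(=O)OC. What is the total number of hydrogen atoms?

19

Walk through each heavy atom and fill implicit hydrogens from standard valence (C 4, N 3, O 2, S 2, halogen 1):
  atom 1: N, bond orders sum to 1 (valence 3) → 2 H
  atom 2: C, bond orders sum to 4 (valence 4) → 0 H
  atom 3: C, bond orders sum to 3 (valence 4) → 1 H
  atom 4: C, bond orders sum to 4 (valence 4) → 0 H
  atom 5: N, bond orders sum to 1 (valence 3) → 2 H
  atom 6: C, bond orders sum to 4 (valence 4) → 0 H
  atom 7: C, bond orders sum to 2 (valence 4) → 2 H
  atom 8: C, bond orders sum to 3 (valence 4) → 1 H
  atom 9: N, bond orders sum to 1 (valence 3) → 2 H
  atom 10: C, bond orders sum to 2 (valence 4) → 2 H
  atom 11: C, bond orders sum to 1 (valence 4) → 3 H
  atom 12: C, bond orders sum to 3 (valence 4) → 1 H
  atom 13: C, bond orders sum to 4 (valence 4) → 0 H
  atom 14: C, bond orders sum to 4 (valence 4) → 0 H
  atom 15: O, bond orders sum to 2 (valence 2) → 0 H
  atom 16: O, bond orders sum to 2 (valence 2) → 0 H
  atom 17: C, bond orders sum to 1 (valence 4) → 3 H
Total hydrogens: 19.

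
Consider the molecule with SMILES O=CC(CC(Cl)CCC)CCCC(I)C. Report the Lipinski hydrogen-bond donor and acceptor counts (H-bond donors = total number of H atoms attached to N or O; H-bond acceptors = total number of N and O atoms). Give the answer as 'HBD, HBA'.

0, 1

Donors: find every N or O and count the H atoms it carries.
  atom 1 (O): bond orders sum to 2 → 0 H
Lipinski HBD = 0.
Acceptors: N atoms = 0, O atoms = 1 → HBA = 1.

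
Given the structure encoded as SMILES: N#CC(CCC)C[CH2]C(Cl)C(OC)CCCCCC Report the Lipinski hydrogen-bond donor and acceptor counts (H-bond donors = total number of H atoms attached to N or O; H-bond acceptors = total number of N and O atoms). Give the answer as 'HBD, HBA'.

Donors: find every N or O and count the H atoms it carries.
  atom 1 (N): bond orders sum to 3 → 0 H
  atom 12 (O): bond orders sum to 2 → 0 H
Lipinski HBD = 0.
Acceptors: N atoms = 1, O atoms = 1 → HBA = 2.

0, 2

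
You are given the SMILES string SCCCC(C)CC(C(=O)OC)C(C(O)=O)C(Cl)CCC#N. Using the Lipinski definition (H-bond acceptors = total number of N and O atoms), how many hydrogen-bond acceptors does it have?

5

N atoms: 1; O atoms: 4.
Lipinski HBA = 1 + 4 = 5.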